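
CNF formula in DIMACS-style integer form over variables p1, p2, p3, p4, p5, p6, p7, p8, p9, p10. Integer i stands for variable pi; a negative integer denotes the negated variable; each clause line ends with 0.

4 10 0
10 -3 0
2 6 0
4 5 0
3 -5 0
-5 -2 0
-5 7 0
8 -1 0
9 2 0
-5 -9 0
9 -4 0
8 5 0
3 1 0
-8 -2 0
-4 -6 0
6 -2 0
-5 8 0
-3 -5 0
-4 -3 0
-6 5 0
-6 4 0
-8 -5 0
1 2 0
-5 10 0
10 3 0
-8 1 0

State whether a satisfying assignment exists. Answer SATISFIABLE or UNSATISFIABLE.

UNSATISFIABLE

p5 = True:
  propagation gives p3=True; an empty clause results — contradiction.
p5 = False:
  propagation gives p4=True, p9=True, p8=True, p2=False; an empty clause results — contradiction.
Every branch closes, so no satisfying assignment exists.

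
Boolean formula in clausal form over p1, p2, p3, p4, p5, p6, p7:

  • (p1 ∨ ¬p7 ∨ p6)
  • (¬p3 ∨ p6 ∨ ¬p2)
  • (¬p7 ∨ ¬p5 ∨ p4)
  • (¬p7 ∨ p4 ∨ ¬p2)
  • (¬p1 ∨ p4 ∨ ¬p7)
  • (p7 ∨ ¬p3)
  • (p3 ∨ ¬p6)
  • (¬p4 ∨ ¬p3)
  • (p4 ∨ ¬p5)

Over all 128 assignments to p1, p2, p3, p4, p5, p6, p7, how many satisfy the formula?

17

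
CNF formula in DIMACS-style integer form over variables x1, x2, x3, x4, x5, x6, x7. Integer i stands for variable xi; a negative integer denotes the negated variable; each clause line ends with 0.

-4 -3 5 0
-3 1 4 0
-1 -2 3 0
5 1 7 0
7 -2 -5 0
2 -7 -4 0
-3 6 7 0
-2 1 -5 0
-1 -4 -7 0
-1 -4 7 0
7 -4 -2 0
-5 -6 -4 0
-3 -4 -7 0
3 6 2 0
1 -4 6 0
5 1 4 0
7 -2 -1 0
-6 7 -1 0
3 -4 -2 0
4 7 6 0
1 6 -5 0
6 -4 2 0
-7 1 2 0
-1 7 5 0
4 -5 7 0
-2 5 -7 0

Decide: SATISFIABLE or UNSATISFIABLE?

SATISFIABLE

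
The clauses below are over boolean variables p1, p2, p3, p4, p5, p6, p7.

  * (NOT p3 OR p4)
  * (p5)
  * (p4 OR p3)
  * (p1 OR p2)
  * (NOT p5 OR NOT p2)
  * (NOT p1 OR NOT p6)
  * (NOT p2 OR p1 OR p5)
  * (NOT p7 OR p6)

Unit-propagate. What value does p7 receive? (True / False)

False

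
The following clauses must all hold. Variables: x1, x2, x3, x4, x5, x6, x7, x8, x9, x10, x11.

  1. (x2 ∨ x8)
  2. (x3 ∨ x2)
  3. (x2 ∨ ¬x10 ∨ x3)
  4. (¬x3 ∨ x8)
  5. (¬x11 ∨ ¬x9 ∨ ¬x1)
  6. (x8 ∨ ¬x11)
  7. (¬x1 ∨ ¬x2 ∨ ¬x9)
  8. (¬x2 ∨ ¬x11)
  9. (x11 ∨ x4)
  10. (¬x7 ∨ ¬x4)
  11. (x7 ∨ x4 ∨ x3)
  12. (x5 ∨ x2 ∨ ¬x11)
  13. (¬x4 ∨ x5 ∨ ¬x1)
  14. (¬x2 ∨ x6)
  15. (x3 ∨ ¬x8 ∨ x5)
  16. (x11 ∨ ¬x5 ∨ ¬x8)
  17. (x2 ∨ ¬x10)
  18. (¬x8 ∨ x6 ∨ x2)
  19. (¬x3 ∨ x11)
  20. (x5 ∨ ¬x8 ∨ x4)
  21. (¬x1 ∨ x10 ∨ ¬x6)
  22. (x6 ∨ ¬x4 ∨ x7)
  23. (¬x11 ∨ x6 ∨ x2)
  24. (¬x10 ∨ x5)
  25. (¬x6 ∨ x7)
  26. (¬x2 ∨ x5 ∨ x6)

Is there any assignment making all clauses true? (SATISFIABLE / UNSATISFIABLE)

SATISFIABLE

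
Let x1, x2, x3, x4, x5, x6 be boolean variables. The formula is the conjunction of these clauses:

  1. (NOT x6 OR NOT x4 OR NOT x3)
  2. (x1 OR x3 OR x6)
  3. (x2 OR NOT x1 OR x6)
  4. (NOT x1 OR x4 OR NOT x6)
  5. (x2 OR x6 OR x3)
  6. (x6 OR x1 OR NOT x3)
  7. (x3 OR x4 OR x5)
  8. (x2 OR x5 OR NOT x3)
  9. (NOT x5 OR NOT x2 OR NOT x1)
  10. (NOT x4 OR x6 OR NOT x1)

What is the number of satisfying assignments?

Split on x6, then x1.
  x6=1, x1=1: remaining (x2,x3,x4,x5) ∈ {(0,0,1,0); (0,0,1,1); (1,0,1,0)} — 3.
  x6=1, x1=0: 9 of the 16 assignments to (x2,x3,x4,x5) work.
  x6=0, x1=1: remaining (x2,x3,x4,x5) ∈ {(1,1,0,0)} — 1.
  x6=0, x1=0: a clause becomes empty — 0.
Total: 3 + 9 + 1 + 0 = 13.

13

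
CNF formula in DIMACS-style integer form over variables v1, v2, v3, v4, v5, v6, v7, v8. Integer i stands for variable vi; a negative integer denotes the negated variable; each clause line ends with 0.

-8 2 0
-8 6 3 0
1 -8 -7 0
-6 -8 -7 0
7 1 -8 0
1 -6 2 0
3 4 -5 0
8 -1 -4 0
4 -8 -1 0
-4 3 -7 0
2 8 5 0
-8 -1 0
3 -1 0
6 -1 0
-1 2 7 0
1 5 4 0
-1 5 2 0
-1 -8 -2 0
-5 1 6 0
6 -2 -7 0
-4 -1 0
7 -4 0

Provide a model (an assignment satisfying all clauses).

Pure literal: v3 appears only positively; assign v3 = True.
Try v1 = False.
Set v2 = True and propagate.
For the remaining variables, v4 = True, v5 = True, v6 = True, v7 = True, v8 = False works.

v1 = False, v2 = True, v3 = True, v4 = True, v5 = True, v6 = True, v7 = True, v8 = False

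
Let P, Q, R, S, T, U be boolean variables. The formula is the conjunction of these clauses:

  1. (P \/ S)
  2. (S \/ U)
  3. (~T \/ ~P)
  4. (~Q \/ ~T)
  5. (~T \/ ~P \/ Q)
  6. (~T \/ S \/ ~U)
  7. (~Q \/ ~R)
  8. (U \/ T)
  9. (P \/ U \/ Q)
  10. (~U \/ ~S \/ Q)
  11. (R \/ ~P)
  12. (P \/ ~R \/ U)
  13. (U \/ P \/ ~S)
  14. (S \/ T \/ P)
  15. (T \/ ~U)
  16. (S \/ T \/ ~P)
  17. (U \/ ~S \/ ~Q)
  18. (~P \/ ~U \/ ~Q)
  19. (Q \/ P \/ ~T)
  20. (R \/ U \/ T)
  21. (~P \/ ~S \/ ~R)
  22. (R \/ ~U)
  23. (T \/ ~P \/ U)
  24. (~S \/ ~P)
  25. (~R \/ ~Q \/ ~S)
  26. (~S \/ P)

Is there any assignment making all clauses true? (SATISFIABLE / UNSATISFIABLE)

P = True:
  propagation gives T=False, U=True; an empty clause results — contradiction.
P = False:
  propagation gives S=True; an empty clause results — contradiction.
Every branch closes, so no satisfying assignment exists.

UNSATISFIABLE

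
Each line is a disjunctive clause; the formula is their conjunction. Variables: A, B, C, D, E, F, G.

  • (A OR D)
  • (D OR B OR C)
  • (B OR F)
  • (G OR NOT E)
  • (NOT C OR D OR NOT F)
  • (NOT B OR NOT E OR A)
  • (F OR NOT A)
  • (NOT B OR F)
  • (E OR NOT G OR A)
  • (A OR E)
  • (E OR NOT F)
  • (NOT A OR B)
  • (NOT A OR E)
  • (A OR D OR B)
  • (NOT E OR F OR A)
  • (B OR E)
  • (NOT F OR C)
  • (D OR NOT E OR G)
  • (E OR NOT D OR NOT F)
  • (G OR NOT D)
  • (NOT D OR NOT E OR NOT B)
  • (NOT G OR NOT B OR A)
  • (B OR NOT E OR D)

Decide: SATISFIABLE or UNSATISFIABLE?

Try A = False.
  then D is forced to True.
  then E is forced to True.
  then G is forced to True.
  then B is forced to False.
  then F is forced to True.
  then C is forced to True.
So A=F  B=F  C=T  D=T  E=T  F=T  G=T is a satisfying assignment.

SATISFIABLE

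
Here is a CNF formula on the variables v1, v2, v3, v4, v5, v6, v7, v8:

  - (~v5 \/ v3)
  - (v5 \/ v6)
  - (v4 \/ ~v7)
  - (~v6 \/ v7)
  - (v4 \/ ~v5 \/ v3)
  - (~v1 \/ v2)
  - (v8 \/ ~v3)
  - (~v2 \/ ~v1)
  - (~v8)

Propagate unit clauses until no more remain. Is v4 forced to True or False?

True

(~v8) stands alone — v8 = False.
From (v8 \/ ~v3) and v8 = False: v3 = False.
From (~v5 \/ v3) and v3 = False: v5 = False.
From (v6 \/ v5) and v5 = False: v6 = True.
From (v7 \/ ~v6) and v6 = True: v7 = True.
From (v4 \/ ~v7) and v7 = True: v4 = True.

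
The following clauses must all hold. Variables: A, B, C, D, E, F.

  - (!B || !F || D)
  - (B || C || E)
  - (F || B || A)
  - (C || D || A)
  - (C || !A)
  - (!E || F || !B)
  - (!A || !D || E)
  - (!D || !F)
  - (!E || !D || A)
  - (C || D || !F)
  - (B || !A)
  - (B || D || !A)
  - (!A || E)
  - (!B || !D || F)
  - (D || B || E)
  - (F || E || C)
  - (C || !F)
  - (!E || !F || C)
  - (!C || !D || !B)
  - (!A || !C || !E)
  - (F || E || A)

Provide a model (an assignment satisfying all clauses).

Branch on A: take A = False.
Try B = False.
  then F is forced to True.
  then D is forced to False.
  then C is forced to True.
  then E is forced to True.
Every clause has at least one true literal under this assignment.
Check each clause:
  1. (D || !F || !B) — !B is true.
  2. (C || B || E) — C is true.
  3. (B || F || A) — F is true.
  4. (C || D || A) — C is true.
  5. (!A || C) — C is true.
  6. (!E || F || !B) — !B is true.
  7. (E || !A || !D) — !D is true.
  8. (!F || !D) — !D is true.
  9. (!D || !E || A) — !D is true.
  10. (D || !F || C) — C is true.
  11. (B || !A) — !A is true.
  12. (D || !A || B) — !A is true.
  13. (E || !A) — E is true.
  14. (!D || !B || F) — !D is true.
  15. (D || E || B) — E is true.
  16. (F || C || E) — C is true.
  17. (!F || C) — C is true.
  18. (C || !E || !F) — C is true.
  19. (!C || !D || !B) — !D is true.
  20. (!E || !C || !A) — !A is true.
  21. (E || F || A) — E is true.

A=F, B=F, C=T, D=F, E=T, F=T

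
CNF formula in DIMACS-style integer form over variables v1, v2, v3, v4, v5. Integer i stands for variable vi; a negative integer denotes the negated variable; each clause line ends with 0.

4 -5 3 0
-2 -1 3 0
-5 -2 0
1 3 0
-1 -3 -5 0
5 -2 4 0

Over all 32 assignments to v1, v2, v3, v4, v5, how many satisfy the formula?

Split on v3, then v5.
  v3=T, v5=T: remaining (v1,v2,v4) ∈ {(F,F,F); (F,F,T)} — 2.
  v3=T, v5=F: v1 free; 3 ways for (v2,v4) × 2^1 = 6.
  v3=F, v5=T: remaining (v1,v2,v4) ∈ {(T,F,T)} — 1.
  v3=F, v5=F: remaining (v1,v2,v4) ∈ {(T,F,F); (T,F,T)} — 2.
Total: 2 + 6 + 1 + 2 = 11.

11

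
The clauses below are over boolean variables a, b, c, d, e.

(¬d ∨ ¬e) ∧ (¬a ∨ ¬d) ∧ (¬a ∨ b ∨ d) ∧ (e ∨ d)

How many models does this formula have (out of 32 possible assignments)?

10

Case analysis on d and a:
  d=T, a=T: a clause becomes empty — 0.
  d=T, a=F: remaining (b,c,e) ∈ {(F,F,F); (F,T,F); (T,F,F); (T,T,F)} — 4.
  d=F, a=T: remaining (b,c,e) ∈ {(T,F,T); (T,T,T)} — 2.
  d=F, a=F: remaining (b,c,e) ∈ {(F,F,T); (F,T,T); (T,F,T); (T,T,T)} — 4.
Total: 0 + 4 + 2 + 4 = 10.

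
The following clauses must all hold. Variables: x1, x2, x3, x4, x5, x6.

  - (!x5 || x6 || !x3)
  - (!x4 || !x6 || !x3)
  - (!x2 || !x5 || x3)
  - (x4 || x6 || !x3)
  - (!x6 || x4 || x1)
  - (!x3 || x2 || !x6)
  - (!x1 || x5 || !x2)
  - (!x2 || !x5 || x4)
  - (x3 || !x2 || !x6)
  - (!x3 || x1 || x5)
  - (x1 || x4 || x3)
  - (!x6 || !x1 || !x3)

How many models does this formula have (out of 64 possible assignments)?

Split on x3, then x6.
  x3=1, x6=1: a clause becomes empty — 0.
  x3=1, x6=0: remaining (x1,x2,x4,x5) ∈ {(1,0,1,0)} — 1.
  x3=0, x6=1: x5 free; 3 ways for (x1,x2,x4) × 2^1 = 6.
  x3=0, x6=0: 7 of the 16 assignments to (x1,x2,x4,x5) work.
Total: 0 + 1 + 6 + 7 = 14.

14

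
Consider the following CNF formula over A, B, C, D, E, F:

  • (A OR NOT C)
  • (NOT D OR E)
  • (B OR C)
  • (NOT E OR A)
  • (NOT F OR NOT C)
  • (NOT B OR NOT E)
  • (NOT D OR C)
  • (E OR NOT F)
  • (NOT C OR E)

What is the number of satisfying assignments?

Satisfying assignments:
  A=F B=T C=F D=F E=F F=F
  A=T B=F C=T D=F E=T F=F
  A=T B=F C=T D=T E=T F=F
  A=T B=T C=F D=F E=F F=F
That's 4 in total.

4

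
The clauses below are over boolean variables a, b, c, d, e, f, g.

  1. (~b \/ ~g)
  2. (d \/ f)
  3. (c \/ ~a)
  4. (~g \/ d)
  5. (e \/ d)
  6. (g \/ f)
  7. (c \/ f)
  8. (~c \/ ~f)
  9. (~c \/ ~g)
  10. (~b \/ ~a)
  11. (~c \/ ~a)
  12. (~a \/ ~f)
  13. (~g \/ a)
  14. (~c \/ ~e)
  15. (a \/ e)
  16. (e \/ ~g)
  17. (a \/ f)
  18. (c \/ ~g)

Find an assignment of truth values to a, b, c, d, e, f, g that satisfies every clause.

a=0, b=0, c=0, d=0, e=1, f=1, g=0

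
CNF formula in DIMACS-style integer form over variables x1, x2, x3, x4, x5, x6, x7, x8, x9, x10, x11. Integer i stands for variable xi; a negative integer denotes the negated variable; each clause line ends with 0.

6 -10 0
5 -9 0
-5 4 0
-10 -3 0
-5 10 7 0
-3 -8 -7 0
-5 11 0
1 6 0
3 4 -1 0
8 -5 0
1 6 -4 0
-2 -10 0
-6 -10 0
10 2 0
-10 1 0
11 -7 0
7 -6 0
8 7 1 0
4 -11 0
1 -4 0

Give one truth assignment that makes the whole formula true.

x1=T, x2=T, x3=F, x4=T, x5=F, x6=F, x7=F, x8=T, x9=F, x10=F, x11=T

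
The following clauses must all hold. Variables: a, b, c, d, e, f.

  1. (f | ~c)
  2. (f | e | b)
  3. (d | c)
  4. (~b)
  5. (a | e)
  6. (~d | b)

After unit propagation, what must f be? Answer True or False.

True

Unit clause (~b) sets b = False.
In (~d | b), b is now false; ~d must hold, so d = False.
(c | d) with d = False leaves only c, so c = True.
In (f | ~c), ~c is now false; f must hold, so f = True.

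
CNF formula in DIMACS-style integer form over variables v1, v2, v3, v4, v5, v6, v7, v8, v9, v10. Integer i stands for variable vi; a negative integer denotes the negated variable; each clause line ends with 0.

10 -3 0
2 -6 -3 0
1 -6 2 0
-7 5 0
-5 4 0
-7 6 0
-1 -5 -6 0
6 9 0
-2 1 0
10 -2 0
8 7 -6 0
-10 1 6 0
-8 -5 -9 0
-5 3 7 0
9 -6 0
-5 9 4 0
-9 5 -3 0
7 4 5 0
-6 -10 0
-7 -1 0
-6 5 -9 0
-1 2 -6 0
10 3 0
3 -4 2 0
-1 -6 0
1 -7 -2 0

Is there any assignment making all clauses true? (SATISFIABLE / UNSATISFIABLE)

Set v1 = True and propagate.
  then v7 is forced to False.
  then v6 is forced to False.
  then v9 is forced to True.
The remaining clauses are satisfied by v2 = True, v3 = True, v4 = True, v5 = True, v8 = False, v10 = True.
So v1=T, v2=T, v3=T, v4=T, v5=T, v6=F, v7=F, v8=F, v9=T, v10=T is a satisfying assignment.

SATISFIABLE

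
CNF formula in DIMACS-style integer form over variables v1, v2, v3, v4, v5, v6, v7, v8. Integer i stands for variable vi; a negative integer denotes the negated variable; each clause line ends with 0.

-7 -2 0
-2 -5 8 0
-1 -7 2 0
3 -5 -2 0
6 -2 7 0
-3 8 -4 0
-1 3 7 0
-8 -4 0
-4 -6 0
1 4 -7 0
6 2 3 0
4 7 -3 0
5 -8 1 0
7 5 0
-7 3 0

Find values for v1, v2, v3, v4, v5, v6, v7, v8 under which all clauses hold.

v1=F, v2=F, v3=F, v4=F, v5=T, v6=T, v7=F, v8=T

Check each clause:
  1. (NOT v7 OR NOT v2) — NOT v7 is true.
  2. (v8 OR NOT v5 OR NOT v2) — v8 is true.
  3. (NOT v7 OR v2 OR NOT v1) — NOT v7 is true.
  4. (v3 OR NOT v5 OR NOT v2) — NOT v2 is true.
  5. (v6 OR v7 OR NOT v2) — NOT v2 is true.
  6. (v8 OR NOT v4 OR NOT v3) — v8 is true.
  7. (v7 OR v3 OR NOT v1) — NOT v1 is true.
  8. (NOT v4 OR NOT v8) — NOT v4 is true.
  9. (NOT v6 OR NOT v4) — NOT v4 is true.
  10. (v1 OR NOT v7 OR v4) — NOT v7 is true.
  11. (v6 OR v2 OR v3) — v6 is true.
  12. (v4 OR v7 OR NOT v3) — NOT v3 is true.
  13. (NOT v8 OR v5 OR v1) — v5 is true.
  14. (v7 OR v5) — v5 is true.
  15. (NOT v7 OR v3) — NOT v7 is true.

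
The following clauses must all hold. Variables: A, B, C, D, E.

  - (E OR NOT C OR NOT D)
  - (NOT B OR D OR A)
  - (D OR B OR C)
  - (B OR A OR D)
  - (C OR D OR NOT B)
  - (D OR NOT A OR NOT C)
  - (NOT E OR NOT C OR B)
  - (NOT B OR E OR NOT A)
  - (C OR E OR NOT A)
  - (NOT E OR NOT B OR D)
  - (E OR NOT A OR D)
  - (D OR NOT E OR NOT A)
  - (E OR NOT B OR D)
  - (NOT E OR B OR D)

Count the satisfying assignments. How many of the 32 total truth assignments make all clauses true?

8

Split on D, then B.
  D=T, B=T: 5 of the 8 assignments to (A,C,E) work.
  D=T, B=F: remaining (A,C,E) ∈ {(F,F,F); (F,F,T); (T,F,T)} — 3.
  D=F, B=T: a clause becomes empty — 0.
  D=F, B=F: a clause becomes empty — 0.
Total: 5 + 3 + 0 + 0 = 8.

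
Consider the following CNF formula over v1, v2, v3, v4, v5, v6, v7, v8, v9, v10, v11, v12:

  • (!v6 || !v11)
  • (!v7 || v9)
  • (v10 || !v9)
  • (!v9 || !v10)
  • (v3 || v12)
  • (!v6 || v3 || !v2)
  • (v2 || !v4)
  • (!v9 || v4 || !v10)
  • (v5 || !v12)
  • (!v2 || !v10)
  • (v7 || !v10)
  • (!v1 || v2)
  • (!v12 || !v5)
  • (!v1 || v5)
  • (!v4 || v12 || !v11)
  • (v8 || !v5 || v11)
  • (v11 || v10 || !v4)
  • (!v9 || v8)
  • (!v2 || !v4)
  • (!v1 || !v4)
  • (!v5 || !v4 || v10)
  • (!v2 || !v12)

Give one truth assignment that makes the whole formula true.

v1 = F, v2 = F, v3 = T, v4 = F, v5 = F, v6 = F, v7 = F, v8 = F, v9 = F, v10 = F, v11 = F, v12 = F

Check each clause:
  1. (!v6 || !v11) — !v6 is true.
  2. (v9 || !v7) — !v7 is true.
  3. (v10 || !v9) — !v9 is true.
  4. (!v10 || !v9) — !v10 is true.
  5. (v3 || v12) — v3 is true.
  6. (v3 || !v6 || !v2) — !v6 is true.
  7. (v2 || !v4) — !v4 is true.
  8. (!v9 || v4 || !v10) — !v10 is true.
  9. (v5 || !v12) — !v12 is true.
  10. (!v2 || !v10) — !v2 is true.
  11. (v7 || !v10) — !v10 is true.
  12. (v2 || !v1) — !v1 is true.
  13. (!v5 || !v12) — !v5 is true.
  14. (!v1 || v5) — !v1 is true.
  15. (!v11 || v12 || !v4) — !v4 is true.
  16. (v8 || !v5 || v11) — !v5 is true.
  17. (v11 || v10 || !v4) — !v4 is true.
  18. (v8 || !v9) — !v9 is true.
  19. (!v2 || !v4) — !v4 is true.
  20. (!v4 || !v1) — !v4 is true.
  21. (!v4 || !v5 || v10) — !v5 is true.
  22. (!v12 || !v2) — !v12 is true.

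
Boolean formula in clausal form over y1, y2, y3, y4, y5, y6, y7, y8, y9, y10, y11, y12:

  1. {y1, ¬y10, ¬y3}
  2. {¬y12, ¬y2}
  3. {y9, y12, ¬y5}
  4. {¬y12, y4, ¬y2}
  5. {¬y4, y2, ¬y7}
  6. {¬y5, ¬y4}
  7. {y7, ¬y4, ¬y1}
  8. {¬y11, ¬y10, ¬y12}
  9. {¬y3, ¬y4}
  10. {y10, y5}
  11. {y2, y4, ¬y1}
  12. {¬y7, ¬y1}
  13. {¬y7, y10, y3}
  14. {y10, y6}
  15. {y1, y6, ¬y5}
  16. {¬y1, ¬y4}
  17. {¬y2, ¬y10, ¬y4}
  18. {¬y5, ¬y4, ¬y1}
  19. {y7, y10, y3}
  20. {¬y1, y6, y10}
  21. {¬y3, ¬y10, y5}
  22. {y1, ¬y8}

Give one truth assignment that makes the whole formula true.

y1=False, y2=True, y3=False, y4=False, y5=False, y6=True, y7=True, y8=False, y9=False, y10=True, y11=False, y12=False

Check each clause:
  1. {¬y3, y1, ¬y10} — ¬y3 is true.
  2. {¬y2, ¬y12} — ¬y12 is true.
  3. {¬y5, y12, y9} — ¬y5 is true.
  4. {¬y12, ¬y2, y4} — ¬y12 is true.
  5. {¬y7, ¬y4, y2} — y2 is true.
  6. {¬y5, ¬y4} — ¬y5 is true.
  7. {y7, ¬y4, ¬y1} — ¬y4 is true.
  8. {¬y11, ¬y12, ¬y10} — ¬y12 is true.
  9. {¬y3, ¬y4} — ¬y4 is true.
  10. {y10, y5} — y10 is true.
  11. {y4, y2, ¬y1} — y2 is true.
  12. {¬y1, ¬y7} — ¬y1 is true.
  13. {y10, y3, ¬y7} — y10 is true.
  14. {y10, y6} — y10 is true.
  15. {y1, y6, ¬y5} — ¬y5 is true.
  16. {¬y4, ¬y1} — ¬y4 is true.
  17. {¬y2, ¬y10, ¬y4} — ¬y4 is true.
  18. {¬y4, ¬y5, ¬y1} — ¬y5 is true.
  19. {y3, y7, y10} — y10 is true.
  20. {¬y1, y6, y10} — y10 is true.
  21. {¬y3, y5, ¬y10} — ¬y3 is true.
  22. {y1, ¬y8} — ¬y8 is true.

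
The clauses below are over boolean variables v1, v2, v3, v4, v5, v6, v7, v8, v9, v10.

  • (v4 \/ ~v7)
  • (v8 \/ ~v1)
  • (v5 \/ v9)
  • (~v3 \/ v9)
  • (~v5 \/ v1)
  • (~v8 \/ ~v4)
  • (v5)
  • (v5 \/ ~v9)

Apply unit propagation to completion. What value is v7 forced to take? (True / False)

False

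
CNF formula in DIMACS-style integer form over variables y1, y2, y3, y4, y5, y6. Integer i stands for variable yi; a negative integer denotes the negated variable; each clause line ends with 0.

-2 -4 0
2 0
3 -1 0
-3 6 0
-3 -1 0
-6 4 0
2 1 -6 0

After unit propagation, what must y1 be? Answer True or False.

False

(y2) stands alone — y2 = True.
(~y4 | ~y2): since y2 = True, the clause reduces to (~y4). y4 = False.
(y4 | ~y6): since y4 = False, the clause reduces to (~y6). y6 = False.
(y6 | ~y3): since y6 = False, the clause reduces to (~y3). y3 = False.
In (y3 | ~y1), y3 is now false; ~y1 must hold, so y1 = False.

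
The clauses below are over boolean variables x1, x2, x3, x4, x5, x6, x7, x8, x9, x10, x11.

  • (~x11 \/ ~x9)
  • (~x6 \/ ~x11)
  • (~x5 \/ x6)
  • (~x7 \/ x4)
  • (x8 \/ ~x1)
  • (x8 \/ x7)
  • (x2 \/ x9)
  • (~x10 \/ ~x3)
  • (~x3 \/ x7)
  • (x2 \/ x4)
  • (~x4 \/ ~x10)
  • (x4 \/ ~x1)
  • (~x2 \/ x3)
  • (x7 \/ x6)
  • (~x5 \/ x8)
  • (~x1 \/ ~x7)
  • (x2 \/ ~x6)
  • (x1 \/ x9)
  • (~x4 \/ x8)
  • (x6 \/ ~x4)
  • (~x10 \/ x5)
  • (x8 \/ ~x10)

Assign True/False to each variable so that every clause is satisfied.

x1=F  x2=T  x3=T  x4=T  x5=T  x6=T  x7=T  x8=T  x9=T  x10=F  x11=F

x8 occurs only positively in the remaining clauses — set x8 = True.
x10 occurs only negated in the remaining clauses — set x10 = False.
Branch on x1: take x1 = False.
  then x9 is forced to True.
  then x11 is forced to False.
Try x2 = True.
  then x3 is forced to True.
  then x7 is forced to True.
  then x4 is forced to True.
  then x6 is forced to True.
x5 is now unconstrained; take x5 = True.
Every clause has at least one true literal under this assignment.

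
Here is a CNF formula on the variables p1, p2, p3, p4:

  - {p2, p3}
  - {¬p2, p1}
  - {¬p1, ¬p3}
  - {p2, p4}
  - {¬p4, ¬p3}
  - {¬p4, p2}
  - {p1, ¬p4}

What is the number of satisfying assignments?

The models are:
  p1=T p2=T p3=F p4=F
  p1=T p2=T p3=F p4=T
That's 2 in total.

2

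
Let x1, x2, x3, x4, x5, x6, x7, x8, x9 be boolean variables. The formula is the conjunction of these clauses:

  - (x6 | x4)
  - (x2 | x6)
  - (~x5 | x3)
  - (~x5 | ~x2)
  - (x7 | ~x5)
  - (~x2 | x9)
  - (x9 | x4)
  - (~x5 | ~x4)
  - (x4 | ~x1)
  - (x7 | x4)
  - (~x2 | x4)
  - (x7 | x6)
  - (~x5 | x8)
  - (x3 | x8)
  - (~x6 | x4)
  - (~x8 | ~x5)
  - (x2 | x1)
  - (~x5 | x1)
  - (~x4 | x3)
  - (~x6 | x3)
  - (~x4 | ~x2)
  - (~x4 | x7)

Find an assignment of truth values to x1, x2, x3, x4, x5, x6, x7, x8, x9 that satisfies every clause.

x1=T, x2=F, x3=T, x4=T, x5=F, x6=T, x7=T, x8=T, x9=T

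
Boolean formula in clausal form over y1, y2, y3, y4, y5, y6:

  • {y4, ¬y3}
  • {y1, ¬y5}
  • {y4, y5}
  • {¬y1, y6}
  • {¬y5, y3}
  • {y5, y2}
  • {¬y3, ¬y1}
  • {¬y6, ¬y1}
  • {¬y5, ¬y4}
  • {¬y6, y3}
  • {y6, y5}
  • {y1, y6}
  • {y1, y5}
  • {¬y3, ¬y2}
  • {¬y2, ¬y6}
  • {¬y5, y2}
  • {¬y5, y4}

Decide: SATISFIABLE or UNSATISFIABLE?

UNSATISFIABLE

y5 = True:
  propagation gives y1=True, y6=True; an empty clause results — contradiction.
y5 = False:
  propagation gives y4=True, y2=True, y6=True; an empty clause results — contradiction.
Every branch closes, so no satisfying assignment exists.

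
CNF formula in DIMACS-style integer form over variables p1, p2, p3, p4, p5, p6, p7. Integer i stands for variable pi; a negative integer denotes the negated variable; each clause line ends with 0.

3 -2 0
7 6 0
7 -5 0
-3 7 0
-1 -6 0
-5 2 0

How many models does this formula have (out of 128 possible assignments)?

26

Case analysis on p7 and p2:
  p7=1, p2=1: p4, p5 free; 3 ways for (p1,p3,p6) × 2^2 = 12.
  p7=1, p2=0: p3, p4 free; 3 ways for (p1,p5,p6) × 2^2 = 12.
  p7=0, p2=1: a clause becomes empty — 0.
  p7=0, p2=0: remaining (p1,p3,p4,p5,p6) ∈ {(0,0,0,0,1); (0,0,1,0,1)} — 2.
Total: 12 + 12 + 0 + 2 = 26.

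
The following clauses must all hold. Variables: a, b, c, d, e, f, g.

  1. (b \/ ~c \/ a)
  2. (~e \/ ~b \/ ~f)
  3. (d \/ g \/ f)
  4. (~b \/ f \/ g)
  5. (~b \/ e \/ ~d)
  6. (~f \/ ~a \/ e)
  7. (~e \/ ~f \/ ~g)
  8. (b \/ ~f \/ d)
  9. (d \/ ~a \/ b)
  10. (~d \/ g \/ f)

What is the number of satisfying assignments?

Split on f, then b.
  f=1, b=1: remaining (a,c,d,e,g) ∈ {(0,0,0,0,0); (0,0,0,0,1); (0,1,0,0,0); (0,1,0,0,1)} — 4.
  f=1, b=0: 5 of the 32 assignments to (a,c,d,e,g) work.
  f=0, b=1: a, c free; 3 ways for (d,e,g) × 2^2 = 12.
  f=0, b=0: e free; 4 ways for (a,c,d,g) × 2^1 = 8.
Total: 4 + 5 + 12 + 8 = 29.

29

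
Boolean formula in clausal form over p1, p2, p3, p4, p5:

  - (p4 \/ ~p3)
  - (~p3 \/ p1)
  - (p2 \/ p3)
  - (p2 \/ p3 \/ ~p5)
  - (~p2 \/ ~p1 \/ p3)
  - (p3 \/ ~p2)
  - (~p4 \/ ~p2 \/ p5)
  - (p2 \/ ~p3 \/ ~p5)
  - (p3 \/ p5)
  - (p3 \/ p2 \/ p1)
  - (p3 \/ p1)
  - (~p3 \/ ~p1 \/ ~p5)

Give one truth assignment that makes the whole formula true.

Set p1 = True and propagate.
The remaining clauses are satisfied by p2 = False, p3 = True, p4 = True, p5 = False.

p1=True, p2=False, p3=True, p4=True, p5=False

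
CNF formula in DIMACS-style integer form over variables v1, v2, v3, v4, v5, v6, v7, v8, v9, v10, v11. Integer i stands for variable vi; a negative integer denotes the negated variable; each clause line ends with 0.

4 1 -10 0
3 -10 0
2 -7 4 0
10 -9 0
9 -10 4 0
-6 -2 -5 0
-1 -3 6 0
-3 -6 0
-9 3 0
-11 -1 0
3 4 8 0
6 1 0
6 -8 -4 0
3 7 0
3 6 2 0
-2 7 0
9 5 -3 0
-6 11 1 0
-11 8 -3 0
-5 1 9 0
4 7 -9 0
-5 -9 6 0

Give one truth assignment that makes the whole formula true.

v1=1  v2=1  v3=0  v4=1  v5=0  v6=0  v7=1  v8=0  v9=0  v10=0  v11=0

Check each clause:
  1. (v4 ∨ ¬v10 ∨ v1) — v1 is true.
  2. (¬v10 ∨ v3) — ¬v10 is true.
  3. (¬v7 ∨ v2 ∨ v4) — v2 is true.
  4. (v10 ∨ ¬v9) — ¬v9 is true.
  5. (v9 ∨ v4 ∨ ¬v10) — v4 is true.
  6. (¬v2 ∨ ¬v5 ∨ ¬v6) — ¬v6 is true.
  7. (¬v1 ∨ v6 ∨ ¬v3) — ¬v3 is true.
  8. (¬v3 ∨ ¬v6) — ¬v6 is true.
  9. (¬v9 ∨ v3) — ¬v9 is true.
  10. (¬v11 ∨ ¬v1) — ¬v11 is true.
  11. (v3 ∨ v4 ∨ v8) — v4 is true.
  12. (v6 ∨ v1) — v1 is true.
  13. (¬v4 ∨ ¬v8 ∨ v6) — ¬v8 is true.
  14. (v3 ∨ v7) — v7 is true.
  15. (v2 ∨ v6 ∨ v3) — v2 is true.
  16. (¬v2 ∨ v7) — v7 is true.
  17. (v9 ∨ ¬v3 ∨ v5) — ¬v3 is true.
  18. (v11 ∨ ¬v6 ∨ v1) — v1 is true.
  19. (v8 ∨ ¬v3 ∨ ¬v11) — ¬v3 is true.
  20. (v9 ∨ ¬v5 ∨ v1) — v1 is true.
  21. (v7 ∨ ¬v9 ∨ v4) — ¬v9 is true.
  22. (v6 ∨ ¬v5 ∨ ¬v9) — ¬v5 is true.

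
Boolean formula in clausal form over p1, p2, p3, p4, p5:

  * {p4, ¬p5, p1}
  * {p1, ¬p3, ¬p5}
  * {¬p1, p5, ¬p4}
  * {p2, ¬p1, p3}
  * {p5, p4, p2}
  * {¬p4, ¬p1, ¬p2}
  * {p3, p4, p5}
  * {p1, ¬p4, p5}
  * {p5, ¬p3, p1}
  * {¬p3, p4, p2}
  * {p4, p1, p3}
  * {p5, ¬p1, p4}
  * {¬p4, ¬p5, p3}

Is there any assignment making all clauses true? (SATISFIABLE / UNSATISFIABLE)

SATISFIABLE

Set p1 = True and propagate.
Branch on p2: take p2 = True.
  then p4 is forced to False.
  then p5 is forced to True.
p3 is now unconstrained; take p3 = True.
Every clause has at least one true literal under this assignment.
So p1 = True, p2 = True, p3 = True, p4 = False, p5 = True is a satisfying assignment.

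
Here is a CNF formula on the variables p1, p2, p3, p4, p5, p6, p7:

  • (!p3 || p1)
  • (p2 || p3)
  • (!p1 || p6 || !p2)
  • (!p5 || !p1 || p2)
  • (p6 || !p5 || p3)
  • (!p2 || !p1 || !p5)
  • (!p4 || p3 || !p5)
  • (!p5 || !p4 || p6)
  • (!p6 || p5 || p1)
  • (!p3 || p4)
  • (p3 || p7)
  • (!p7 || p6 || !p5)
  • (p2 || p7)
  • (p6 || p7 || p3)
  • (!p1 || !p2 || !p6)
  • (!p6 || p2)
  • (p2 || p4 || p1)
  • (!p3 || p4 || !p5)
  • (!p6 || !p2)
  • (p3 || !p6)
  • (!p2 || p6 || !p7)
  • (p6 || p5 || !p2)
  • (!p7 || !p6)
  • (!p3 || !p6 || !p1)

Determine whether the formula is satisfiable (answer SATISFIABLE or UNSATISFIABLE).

SATISFIABLE

Set p1 = True and propagate.
Set p2 = False and propagate.
  then p3 is forced to True.
  then p5 is forced to False.
  then p4 is forced to True.
  then p7 is forced to True.
  then p6 is forced to False.
Every clause has at least one true literal under this assignment.
So p1=1, p2=0, p3=1, p4=1, p5=0, p6=0, p7=1 is a satisfying assignment.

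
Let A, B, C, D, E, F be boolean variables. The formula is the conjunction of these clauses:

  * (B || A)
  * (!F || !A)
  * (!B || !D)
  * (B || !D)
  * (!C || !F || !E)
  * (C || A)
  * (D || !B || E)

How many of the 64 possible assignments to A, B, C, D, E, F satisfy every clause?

7

The models are:
  A=0 B=1 C=1 D=0 E=1 F=0
  A=1 B=0 C=0 D=0 E=0 F=0
  A=1 B=0 C=0 D=0 E=1 F=0
  A=1 B=0 C=1 D=0 E=0 F=0
  A=1 B=0 C=1 D=0 E=1 F=0
  A=1 B=1 C=0 D=0 E=1 F=0
  A=1 B=1 C=1 D=0 E=1 F=0
That's 7 in total.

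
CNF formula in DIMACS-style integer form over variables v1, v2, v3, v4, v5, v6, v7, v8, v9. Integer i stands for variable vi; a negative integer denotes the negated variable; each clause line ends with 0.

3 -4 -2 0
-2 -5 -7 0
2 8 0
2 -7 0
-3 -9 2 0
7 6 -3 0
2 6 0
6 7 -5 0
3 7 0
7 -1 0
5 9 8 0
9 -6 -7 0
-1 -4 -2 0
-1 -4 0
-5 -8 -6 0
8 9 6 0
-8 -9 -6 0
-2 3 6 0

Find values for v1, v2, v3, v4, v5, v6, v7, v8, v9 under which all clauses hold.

Pure literal: v1 appears only negated; assign v1 = False.
Pure literal: v4 appears only negated; assign v4 = False.
Set v2 = False and propagate.
  then v8 is forced to True.
  then v7 is forced to False.
  then v6 is forced to True.
  then v3 is forced to True.
  then v9 is forced to False.
  then v5 is forced to False.
Every clause has at least one true literal under this assignment.

v1=F, v2=F, v3=T, v4=F, v5=F, v6=T, v7=F, v8=T, v9=F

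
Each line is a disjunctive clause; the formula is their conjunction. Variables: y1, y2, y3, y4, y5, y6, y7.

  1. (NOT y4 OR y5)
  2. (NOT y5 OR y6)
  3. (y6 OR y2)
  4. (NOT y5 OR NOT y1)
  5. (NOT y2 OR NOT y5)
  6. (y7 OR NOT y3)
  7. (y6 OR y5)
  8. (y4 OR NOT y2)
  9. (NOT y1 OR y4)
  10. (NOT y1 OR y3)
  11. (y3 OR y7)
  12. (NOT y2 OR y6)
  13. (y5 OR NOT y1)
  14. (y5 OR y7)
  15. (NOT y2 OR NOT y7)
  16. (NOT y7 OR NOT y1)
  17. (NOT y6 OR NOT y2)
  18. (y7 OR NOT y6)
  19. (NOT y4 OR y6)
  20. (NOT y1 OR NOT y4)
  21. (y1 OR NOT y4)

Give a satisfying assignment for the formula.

Set y1 = False and propagate.
  then y4 is forced to False.
  then y2 is forced to False.
  then y6 is forced to True.
  then y7 is forced to True.
y3, y5 are now unconstrained; take y3 = False, y5 = True.

y1 = False, y2 = False, y3 = False, y4 = False, y5 = True, y6 = True, y7 = True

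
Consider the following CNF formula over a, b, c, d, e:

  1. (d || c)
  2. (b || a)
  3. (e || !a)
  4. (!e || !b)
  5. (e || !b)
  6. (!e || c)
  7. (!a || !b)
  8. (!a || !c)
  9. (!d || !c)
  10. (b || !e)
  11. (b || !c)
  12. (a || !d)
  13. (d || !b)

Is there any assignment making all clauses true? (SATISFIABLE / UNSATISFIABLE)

UNSATISFIABLE

b = True:
  propagation gives e=False; an empty clause results — contradiction.
b = False:
  propagation gives a=True, e=True; an empty clause results — contradiction.
Every branch closes, so no satisfying assignment exists.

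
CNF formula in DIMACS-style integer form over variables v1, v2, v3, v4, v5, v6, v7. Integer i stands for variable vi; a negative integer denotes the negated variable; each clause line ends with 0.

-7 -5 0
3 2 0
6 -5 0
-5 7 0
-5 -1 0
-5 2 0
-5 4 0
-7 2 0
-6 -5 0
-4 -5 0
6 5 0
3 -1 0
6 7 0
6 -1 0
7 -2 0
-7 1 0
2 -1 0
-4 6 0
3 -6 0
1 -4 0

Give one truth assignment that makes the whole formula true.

v1 = T  v2 = T  v3 = T  v4 = T  v5 = F  v6 = T  v7 = T

v3 occurs only positively in the remaining clauses — set v3 = True.
Branch on v1: take v1 = True.
  then v5 is forced to False.
  then v6 is forced to True.
  then v2 is forced to True.
  then v7 is forced to True.
v4 is now unconstrained; take v4 = True.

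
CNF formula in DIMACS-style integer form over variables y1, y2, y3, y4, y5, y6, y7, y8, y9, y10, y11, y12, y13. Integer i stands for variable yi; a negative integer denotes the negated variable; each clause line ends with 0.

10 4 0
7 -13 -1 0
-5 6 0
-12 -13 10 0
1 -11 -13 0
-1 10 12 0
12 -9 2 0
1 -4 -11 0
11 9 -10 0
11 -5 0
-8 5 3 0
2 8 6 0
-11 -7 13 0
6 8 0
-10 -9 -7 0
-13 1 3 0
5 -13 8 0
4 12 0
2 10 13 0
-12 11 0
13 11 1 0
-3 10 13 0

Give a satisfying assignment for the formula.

Pure literal: y6 appears only positively; assign y6 = True.
Set y1 = True and propagate.
For the remaining variables, y2 = False, y3 = True, y4 = True, y5 = True, y7 = True, y8 = False, y9 = False, y10 = True, y11 = True, y12 = True, y13 = True works.

y1 = T, y2 = F, y3 = T, y4 = T, y5 = T, y6 = T, y7 = T, y8 = F, y9 = F, y10 = T, y11 = T, y12 = T, y13 = T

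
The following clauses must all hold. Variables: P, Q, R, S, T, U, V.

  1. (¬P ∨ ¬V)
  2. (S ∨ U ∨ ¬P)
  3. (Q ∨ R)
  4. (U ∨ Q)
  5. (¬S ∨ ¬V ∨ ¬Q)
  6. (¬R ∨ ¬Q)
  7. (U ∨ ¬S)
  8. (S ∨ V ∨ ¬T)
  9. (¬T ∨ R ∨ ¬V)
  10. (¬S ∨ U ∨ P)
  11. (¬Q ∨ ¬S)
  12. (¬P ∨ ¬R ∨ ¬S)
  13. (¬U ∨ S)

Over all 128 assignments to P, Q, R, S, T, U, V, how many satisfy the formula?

6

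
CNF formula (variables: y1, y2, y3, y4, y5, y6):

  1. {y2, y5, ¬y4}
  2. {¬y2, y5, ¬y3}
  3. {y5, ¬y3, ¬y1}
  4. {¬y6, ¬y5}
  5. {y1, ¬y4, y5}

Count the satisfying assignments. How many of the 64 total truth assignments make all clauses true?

Case analysis on y5 and y1:
  y5=1, y1=1: forces y6=0; y2, y3, y4 free → 2^3 = 8.
  y5=1, y1=0: forces y6=0; y2, y3, y4 free → 2^3 = 8.
  y5=0, y1=1: y6 free; 3 ways for (y2,y3,y4) × 2^1 = 6.
  y5=0, y1=0: y6 free; 3 ways for (y2,y3,y4) × 2^1 = 6.
Total: 8 + 8 + 6 + 6 = 28.

28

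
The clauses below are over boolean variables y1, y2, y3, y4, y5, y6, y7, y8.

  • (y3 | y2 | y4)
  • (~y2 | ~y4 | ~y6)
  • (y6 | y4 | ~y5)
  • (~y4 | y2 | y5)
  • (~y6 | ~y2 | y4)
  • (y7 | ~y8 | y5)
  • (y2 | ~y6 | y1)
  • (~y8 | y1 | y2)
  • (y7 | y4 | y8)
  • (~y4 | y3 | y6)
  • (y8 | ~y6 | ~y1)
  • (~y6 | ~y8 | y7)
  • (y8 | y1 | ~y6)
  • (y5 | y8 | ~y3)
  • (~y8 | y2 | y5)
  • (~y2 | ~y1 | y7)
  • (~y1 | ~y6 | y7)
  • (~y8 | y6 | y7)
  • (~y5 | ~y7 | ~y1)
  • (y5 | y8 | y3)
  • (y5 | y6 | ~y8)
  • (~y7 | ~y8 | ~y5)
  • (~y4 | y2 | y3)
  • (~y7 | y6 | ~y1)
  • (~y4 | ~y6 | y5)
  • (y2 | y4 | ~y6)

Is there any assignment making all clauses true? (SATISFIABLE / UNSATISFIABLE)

SATISFIABLE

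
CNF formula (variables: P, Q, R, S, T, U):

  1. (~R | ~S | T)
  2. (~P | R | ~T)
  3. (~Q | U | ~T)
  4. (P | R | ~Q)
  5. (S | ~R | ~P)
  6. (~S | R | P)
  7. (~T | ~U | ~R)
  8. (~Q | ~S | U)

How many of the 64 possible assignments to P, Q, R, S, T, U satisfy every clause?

18

Case analysis on R and P:
  R=T, P=T: remaining (Q,S,T,U) ∈ {(F,T,T,F)} — 1.
  R=T, P=F: 6 of the 16 assignments to (Q,S,T,U) work.
  R=F, P=T: 7 of the 16 assignments to (Q,S,T,U) work.
  R=F, P=F: remaining (Q,S,T,U) ∈ {(F,F,F,F); (F,F,F,T); (F,F,T,F); (F,F,T,T)} — 4.
Total: 1 + 6 + 7 + 4 = 18.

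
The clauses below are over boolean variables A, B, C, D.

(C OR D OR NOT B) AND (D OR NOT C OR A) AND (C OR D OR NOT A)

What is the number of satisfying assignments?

11

Split on C, then D.
  C=T, D=T: remaining (A,B) ∈ {(F,F); (F,T); (T,F); (T,T)} — 4.
  C=T, D=F: remaining (A,B) ∈ {(T,F); (T,T)} — 2.
  C=F, D=T: remaining (A,B) ∈ {(F,F); (F,T); (T,F); (T,T)} — 4.
  C=F, D=F: remaining (A,B) ∈ {(F,F)} — 1.
Total: 4 + 2 + 4 + 1 = 11.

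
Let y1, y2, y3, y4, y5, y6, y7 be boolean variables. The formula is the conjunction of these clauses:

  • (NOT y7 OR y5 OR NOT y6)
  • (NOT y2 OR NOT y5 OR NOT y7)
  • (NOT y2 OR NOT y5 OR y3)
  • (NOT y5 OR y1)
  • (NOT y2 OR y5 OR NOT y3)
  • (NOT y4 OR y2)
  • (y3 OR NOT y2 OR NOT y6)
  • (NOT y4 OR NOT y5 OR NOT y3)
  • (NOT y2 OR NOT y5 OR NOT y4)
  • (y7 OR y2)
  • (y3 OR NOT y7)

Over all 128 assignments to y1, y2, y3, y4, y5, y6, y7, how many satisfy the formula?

10

Split on y2, then y5.
  y2=1, y5=1: remaining (y1,y3,y4,y6,y7) ∈ {(1,1,0,0,0); (1,1,0,1,0)} — 2.
  y2=1, y5=0: remaining (y1,y3,y4,y6,y7) ∈ {(0,0,0,0,0); (0,0,1,0,0); (1,0,0,0,0); (1,0,1,0,0)} — 4.
  y2=0, y5=1: remaining (y1,y3,y4,y6,y7) ∈ {(1,1,0,0,1); (1,1,0,1,1)} — 2.
  y2=0, y5=0: remaining (y1,y3,y4,y6,y7) ∈ {(0,1,0,0,1); (1,1,0,0,1)} — 2.
Total: 2 + 4 + 2 + 2 = 10.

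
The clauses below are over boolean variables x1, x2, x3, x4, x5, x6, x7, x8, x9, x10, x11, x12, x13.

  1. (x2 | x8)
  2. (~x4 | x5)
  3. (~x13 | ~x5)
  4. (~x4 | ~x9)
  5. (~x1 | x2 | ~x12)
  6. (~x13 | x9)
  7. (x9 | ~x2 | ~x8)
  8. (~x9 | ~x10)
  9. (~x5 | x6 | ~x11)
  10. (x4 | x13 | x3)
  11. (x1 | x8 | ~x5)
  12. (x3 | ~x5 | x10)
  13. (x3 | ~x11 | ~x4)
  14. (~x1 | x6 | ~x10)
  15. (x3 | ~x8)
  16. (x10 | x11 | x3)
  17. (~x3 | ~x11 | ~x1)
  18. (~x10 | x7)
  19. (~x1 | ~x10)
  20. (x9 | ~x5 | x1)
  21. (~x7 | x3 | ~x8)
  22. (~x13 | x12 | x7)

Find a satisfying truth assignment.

x1=True, x2=True, x3=True, x4=False, x5=False, x6=True, x7=False, x8=True, x9=True, x10=False, x11=False, x12=False, x13=False

Pure literal: x6 appears only positively; assign x6 = True.
Branch on x1: take x1 = True.
  then x10 is forced to False.
Try x2 = True.
For the remaining variables, x3 = True, x4 = False, x5 = False, x7 = False, x8 = True, x9 = True, x11 = False, x12 = False, x13 = False works.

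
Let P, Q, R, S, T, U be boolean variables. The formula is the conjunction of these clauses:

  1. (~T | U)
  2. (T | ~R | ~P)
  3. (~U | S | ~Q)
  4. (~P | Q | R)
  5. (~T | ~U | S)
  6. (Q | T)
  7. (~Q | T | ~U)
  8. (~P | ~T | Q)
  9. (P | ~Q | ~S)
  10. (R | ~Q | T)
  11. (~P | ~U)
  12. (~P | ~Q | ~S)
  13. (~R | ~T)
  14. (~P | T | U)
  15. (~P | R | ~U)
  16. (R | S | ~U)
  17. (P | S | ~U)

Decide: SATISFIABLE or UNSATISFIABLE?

Branch on P: take P = False.
Set Q = False and propagate.
  then T is forced to True.
  then U is forced to True.
  then S is forced to True.
  then R is forced to False.
Every clause has at least one true literal under this assignment.
So P = False, Q = False, R = False, S = True, T = True, U = True is a satisfying assignment.

SATISFIABLE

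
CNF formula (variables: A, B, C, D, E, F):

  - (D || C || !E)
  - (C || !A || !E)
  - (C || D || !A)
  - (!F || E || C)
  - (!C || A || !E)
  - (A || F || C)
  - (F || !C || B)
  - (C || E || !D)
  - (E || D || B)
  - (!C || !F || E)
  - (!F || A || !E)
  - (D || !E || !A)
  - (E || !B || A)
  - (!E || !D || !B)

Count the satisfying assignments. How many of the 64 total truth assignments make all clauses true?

Satisfying assignments:
  A=T B=F C=T D=T E=T F=T
  A=T B=T C=T D=F E=F F=F
  A=T B=T C=T D=T E=F F=F
That's 3 in total.

3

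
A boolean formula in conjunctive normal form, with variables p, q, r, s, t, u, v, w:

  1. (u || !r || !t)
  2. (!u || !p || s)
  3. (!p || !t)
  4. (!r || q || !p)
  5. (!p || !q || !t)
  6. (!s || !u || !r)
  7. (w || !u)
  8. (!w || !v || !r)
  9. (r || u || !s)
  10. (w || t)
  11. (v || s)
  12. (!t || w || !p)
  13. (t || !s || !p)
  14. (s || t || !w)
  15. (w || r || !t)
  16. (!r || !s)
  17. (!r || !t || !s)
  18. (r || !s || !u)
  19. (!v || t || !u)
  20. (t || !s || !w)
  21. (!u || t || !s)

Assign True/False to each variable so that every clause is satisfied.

p occurs only negated in the remaining clauses — set p = False.
Try r = False.
Branch on s: take s = False.
  then v is forced to True.
Try t = True.
  then w is forced to True.
q, u are now unconstrained; take q = False, u = True.
Check each clause:
  1. (!r || !t || u) — !r is true.
  2. (!p || !u || s) — !p is true.
  3. (!p || !t) — !p is true.
  4. (!p || q || !r) — !r is true.
  5. (!p || !t || !q) — !q is true.
  6. (!r || !s || !u) — !s is true.
  7. (!u || w) — w is true.
  8. (!r || !v || !w) — !r is true.
  9. (r || !s || u) — !s is true.
  10. (w || t) — w is true.
  11. (v || s) — v is true.
  12. (!t || w || !p) — w is true.
  13. (!p || !s || t) — !s is true.
  14. (s || !w || t) — t is true.
  15. (!t || r || w) — w is true.
  16. (!s || !r) — !s is true.
  17. (!t || !s || !r) — !s is true.
  18. (r || !s || !u) — !s is true.
  19. (t || !v || !u) — t is true.
  20. (!s || !w || t) — !s is true.
  21. (!s || !u || t) — !s is true.

p = False, q = False, r = False, s = False, t = True, u = True, v = True, w = True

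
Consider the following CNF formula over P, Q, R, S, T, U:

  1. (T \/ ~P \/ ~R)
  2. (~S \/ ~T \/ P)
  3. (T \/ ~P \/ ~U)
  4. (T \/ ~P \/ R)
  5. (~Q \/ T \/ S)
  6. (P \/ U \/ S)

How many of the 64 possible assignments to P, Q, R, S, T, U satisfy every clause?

30

Case analysis on P and T:
  P=1, T=1: Q, R, S, U free → 2^4 = 16.
  P=1, T=0: a clause becomes empty — 0.
  P=0, T=1: remaining (Q,R,S,U) ∈ {(0,0,0,1); (0,1,0,1); (1,0,0,1); (1,1,0,1)} — 4.
  P=0, T=0: R free; 5 ways for (Q,S,U) × 2^1 = 10.
Total: 16 + 0 + 4 + 10 = 30.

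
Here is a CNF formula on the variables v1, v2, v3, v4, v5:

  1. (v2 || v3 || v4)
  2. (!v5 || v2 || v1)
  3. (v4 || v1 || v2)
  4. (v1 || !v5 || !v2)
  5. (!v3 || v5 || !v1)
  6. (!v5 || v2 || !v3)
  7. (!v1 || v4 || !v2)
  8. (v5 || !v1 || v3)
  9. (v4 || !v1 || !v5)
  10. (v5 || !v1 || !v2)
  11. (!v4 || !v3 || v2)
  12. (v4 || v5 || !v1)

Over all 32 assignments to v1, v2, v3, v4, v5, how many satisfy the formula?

8

Case analysis on v1 and v2:
  v1=1, v2=1: remaining (v3,v4,v5) ∈ {(0,1,1); (1,1,1)} — 2.
  v1=1, v2=0: remaining (v3,v4,v5) ∈ {(0,1,1)} — 1.
  v1=0, v2=1: remaining (v3,v4,v5) ∈ {(0,0,0); (0,1,0); (1,0,0); (1,1,0)} — 4.
  v1=0, v2=0: remaining (v3,v4,v5) ∈ {(0,1,0)} — 1.
Total: 2 + 1 + 4 + 1 = 8.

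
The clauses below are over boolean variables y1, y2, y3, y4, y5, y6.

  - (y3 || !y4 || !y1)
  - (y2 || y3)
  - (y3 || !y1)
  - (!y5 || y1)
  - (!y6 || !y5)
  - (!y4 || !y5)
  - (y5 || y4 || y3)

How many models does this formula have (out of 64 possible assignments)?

20

Split on y3, then y5.
  y3=1, y5=1: remaining (y1,y2,y4,y6) ∈ {(1,0,0,0); (1,1,0,0)} — 2.
  y3=1, y5=0: y1, y2, y4, y6 free → 2^4 = 16.
  y3=0, y5=1: a clause becomes empty — 0.
  y3=0, y5=0: remaining (y1,y2,y4,y6) ∈ {(0,1,1,0); (0,1,1,1)} — 2.
Total: 2 + 16 + 0 + 2 = 20.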